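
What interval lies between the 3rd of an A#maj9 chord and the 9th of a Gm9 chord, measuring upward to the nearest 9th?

A#maj9 has C## as its 3rd, and Gm9 has A as its 9th.
From C## to A: 7 semitones over a sixth = diminished.

diminished sixth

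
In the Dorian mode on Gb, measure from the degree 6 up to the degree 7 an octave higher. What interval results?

minor ninth

Spelling the Dorian mode on Gb: Gb Ab Bbb Cb Db Eb Fb.
The degree 6 is Eb and the 7th scale degree (up an octave) is Fb.
Eb up to Fb is 13 semitones, a half step narrower than a major ninth, so the interval is minor.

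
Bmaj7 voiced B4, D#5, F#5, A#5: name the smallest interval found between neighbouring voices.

Adjacent intervals: B4→D#5 = major third; D#5→F#5 = minor third; F#5→A#5 = major third.
The smallest is D#5 to F#5, a minor third (3 semitones).

m3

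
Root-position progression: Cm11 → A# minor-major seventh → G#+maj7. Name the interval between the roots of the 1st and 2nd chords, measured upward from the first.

The roots are C and A#.
6 letter names make it a sixth; at 10 semitones (a half step wider than major) the quality is augmented.

augmented 6th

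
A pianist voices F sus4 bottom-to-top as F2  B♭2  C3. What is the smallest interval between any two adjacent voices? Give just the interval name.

Adjacent intervals: F2→B♭2 = perfect fourth; B♭2→C3 = major second.
The smallest is B♭2 to C3, a major second (2 semitones).

major second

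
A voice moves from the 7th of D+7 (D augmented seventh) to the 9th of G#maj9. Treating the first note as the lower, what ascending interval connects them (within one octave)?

D+7 (D augmented seventh) has C as its 7th, and G#maj9 has A# as its 9th.
C up to A# is 10 semitones, a half step wider than a major sixth, so the interval is augmented.

augmented sixth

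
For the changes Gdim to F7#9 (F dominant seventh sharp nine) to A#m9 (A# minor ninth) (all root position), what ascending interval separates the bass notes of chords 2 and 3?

A3

The roots are F and A#.
3 letter names make it a third; at 5 semitones (a half step wider than major) the quality is augmented.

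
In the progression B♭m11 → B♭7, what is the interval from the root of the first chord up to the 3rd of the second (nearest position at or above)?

B♭m11 has B♭ as its root, and B♭7 has D as its 3rd.
B♭ up to D spans 3 letter names and 4 semitones — a major third.

major 3rd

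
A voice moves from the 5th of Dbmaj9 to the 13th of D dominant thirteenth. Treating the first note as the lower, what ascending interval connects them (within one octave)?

augmented second

Dbmaj9 has Ab as its 5th, and D dominant thirteenth has B as its 13th.
From Ab to B: 3 semitones over a second = augmented.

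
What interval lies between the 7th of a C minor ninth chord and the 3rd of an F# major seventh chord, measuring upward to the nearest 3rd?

The 7th of C minor ninth is Bb; the 3rd of F# major seventh is A#.
7 letter names make it a seventh; at 12 semitones (a half step wider than major) the quality is augmented.

augmented seventh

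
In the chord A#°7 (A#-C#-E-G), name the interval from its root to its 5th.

Root = A#; 5th = E.
5 letter names make it a fifth; at 6 semitones (a half step narrower than perfect) the quality is diminished.

diminished fifth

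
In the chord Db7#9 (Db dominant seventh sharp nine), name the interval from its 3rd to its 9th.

Spelling the chord: Db-F-Ab-Cb-E.
That puts F below E.
F up to E spans 7 letter names and 11 semitones — a major seventh.

major seventh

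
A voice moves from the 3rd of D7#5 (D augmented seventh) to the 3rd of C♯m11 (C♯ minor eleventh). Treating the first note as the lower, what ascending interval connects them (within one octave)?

D7#5 (D augmented seventh) has F♯ as its 3rd, and C♯m11 (C♯ minor eleventh) has E as its 3rd.
7 letter names make it a seventh; at 10 semitones (a half step narrower than major) the quality is minor.

minor seventh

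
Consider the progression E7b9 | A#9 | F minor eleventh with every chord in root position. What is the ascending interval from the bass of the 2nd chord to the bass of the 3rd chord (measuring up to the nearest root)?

diminished sixth

The roots are A# and F.
From A# to F: 7 semitones over a sixth = diminished.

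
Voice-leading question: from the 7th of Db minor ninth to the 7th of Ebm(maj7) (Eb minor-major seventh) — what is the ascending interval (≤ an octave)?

A2

The 7th of Db minor ninth is Cb; the 7th of Ebm(maj7) (Eb minor-major seventh) is D.
Cb up to D is 3 semitones, a half step wider than a major second, so the interval is augmented.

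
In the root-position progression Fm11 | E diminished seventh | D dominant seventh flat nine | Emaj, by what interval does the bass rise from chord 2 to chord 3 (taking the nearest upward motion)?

minor seventh

The roots are E and D.
From E to D: 10 semitones over a seventh = minor.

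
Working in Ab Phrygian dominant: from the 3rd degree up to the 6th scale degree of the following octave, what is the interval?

Ab phrygian dominant: Ab Bbb C Db Eb Fb Gb.
So we need the interval from C up to Fb.
From C to Fb: 16 semitones over an eleventh = diminished.

d11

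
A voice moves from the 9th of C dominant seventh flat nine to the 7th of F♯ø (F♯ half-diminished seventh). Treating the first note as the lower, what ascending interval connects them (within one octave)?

A2

The 9th of C dominant seventh flat nine is D♭; the 7th of F♯ø (F♯ half-diminished seventh) is E.
D♭ up to E is 3 semitones, a half step wider than a major second, so the interval is augmented.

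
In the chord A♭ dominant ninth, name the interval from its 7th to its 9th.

Spelling the chord: A♭ C E♭ G♭ B♭.
That puts G♭ below B♭.
Counting 3 letters and 4 half steps from G♭ gives a major third.

major third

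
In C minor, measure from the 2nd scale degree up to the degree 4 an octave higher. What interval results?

minor tenth

C natural minor: C D E♭ F G A♭ B♭.
That puts D below F.
From D to F: 15 semitones over a tenth = minor.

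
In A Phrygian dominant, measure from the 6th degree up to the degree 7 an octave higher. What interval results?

A phrygian dominant: A B♭ C♯ D E F G.
6th degree = F; 7th scale degree (up an octave) = G.
Counting 9 letters and 14 half steps from F gives a major ninth.

major ninth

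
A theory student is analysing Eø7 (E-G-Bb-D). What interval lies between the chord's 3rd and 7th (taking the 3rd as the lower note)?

perfect fifth

The 3rd is G and the 7th is D.
Counting 5 letters and 7 half steps from G gives a perfect fifth.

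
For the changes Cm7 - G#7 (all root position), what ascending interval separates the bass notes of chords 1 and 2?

A5

The roots are C and G#.
C up to G# is 8 semitones, a half step wider than a perfect fifth, so the interval is augmented.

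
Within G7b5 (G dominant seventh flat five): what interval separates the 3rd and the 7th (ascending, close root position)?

G7b5: G B D♭ F.
So we need the interval from B up to F.
From B to F: 6 semitones over a fifth = diminished.
That tritone between 3rd and 7th is what gives the dominant seventh its pull toward resolution.

diminished fifth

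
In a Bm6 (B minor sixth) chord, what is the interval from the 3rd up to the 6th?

A4

Bmin6 (B minor sixth): B-D-F♯-G♯.
So we need the interval from D up to G♯.
D up to G♯ is 6 semitones, a half step wider than a perfect fourth, so the interval is augmented.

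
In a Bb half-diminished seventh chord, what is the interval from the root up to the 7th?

minor seventh

The chord tones of Bbm7b5 (Bb half-diminished seventh) are Bb-Db-Fb-Ab.
That puts Bb below Ab.
7 letter names make it a seventh; at 10 semitones (a half step narrower than major) the quality is minor.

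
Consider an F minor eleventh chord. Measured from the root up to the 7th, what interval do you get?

The chord tones of Fm11 are F-Ab-C-Eb-G-Bb.
So we need the interval from F up to Eb.
F up to Eb is 10 semitones, a half step narrower than a major seventh, so the interval is minor.

minor 7th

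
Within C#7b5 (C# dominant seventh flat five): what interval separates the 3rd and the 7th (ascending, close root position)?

diminished 5th

C#7b5: C#-E#-G-B.
The 3rd is E# and the 7th is B.
From E# to B: 6 semitones over a fifth = diminished.
That tritone between 3rd and 7th is what gives the dominant seventh its pull toward resolution.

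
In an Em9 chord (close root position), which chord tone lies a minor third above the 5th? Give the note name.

Em9 is spelled E, G, B, D, F#.
The 5th is B. A minor third above B is D.
D is the chord's 7th.

D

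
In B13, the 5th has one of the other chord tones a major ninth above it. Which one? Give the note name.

B13: B–D♯–F♯–A–C♯–G♯.
The 5th is F♯. A major ninth above F♯ is G♯.
G♯ is the chord's 13th.

G#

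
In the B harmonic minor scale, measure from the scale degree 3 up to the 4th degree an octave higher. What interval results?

major ninth

The scale runs B C♯ D E F♯ G A♯.
So we need the interval from D up to E.
D up to E spans 9 letter names and 14 semitones — a major ninth.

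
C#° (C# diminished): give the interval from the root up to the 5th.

diminished 5th

C# diminished: C#, E, G.
The root is C# and the 5th is G.
C# up to G is 6 semitones, a half step narrower than a perfect fifth, so the interval is diminished.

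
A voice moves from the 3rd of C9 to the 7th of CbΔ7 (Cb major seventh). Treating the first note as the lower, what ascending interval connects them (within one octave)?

d5

The 3rd of C9 is E; the 7th of CbΔ7 (Cb major seventh) is Bb.
5 letter names make it a fifth; at 6 semitones (a half step narrower than perfect) the quality is diminished.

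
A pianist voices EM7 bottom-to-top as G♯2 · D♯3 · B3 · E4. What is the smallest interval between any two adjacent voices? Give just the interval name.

perfect 4th

Adjacent intervals: G♯2→D♯3 = perfect fifth; D♯3→B3 = minor sixth; B3→E4 = perfect fourth.
The smallest is B3 to E4, a perfect fourth (5 semitones).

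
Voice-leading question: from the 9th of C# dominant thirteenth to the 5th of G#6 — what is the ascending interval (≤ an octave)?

C# dominant thirteenth has D# as its 9th, and G#6 has D# as its 5th.
Counting 1 letters and 0 half steps from D# gives a perfect unison.

perfect unison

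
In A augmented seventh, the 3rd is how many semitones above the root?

4

The chord tones of A+7 are A C♯ E♯ G.
A to C♯ is a major third: 4 semitones.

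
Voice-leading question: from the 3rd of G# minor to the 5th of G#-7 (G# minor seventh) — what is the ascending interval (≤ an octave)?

The 3rd of G# minor is B; the 5th of G#-7 (G# minor seventh) is D#.
From B to D# is 4 semitones, exactly the major third.

major 3rd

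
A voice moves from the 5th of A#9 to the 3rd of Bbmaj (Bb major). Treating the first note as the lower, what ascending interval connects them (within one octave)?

The 5th of A#9 is E#; the 3rd of Bbmaj (Bb major) is D.
7 letter names make it a seventh; at 9 semitones (a whole step narrower than major) the quality is diminished.

d7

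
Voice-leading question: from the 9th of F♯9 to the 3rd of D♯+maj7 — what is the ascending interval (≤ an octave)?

M7

The 9th of F♯9 is G♯; the 3rd of D♯+maj7 is F𝄪.
Counting 7 letters and 11 half steps from G♯ gives a major seventh.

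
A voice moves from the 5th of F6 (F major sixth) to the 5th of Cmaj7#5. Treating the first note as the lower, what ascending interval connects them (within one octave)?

A5

The 5th of F6 (F major sixth) is C; the 5th of Cmaj7#5 is G#.
C up to G# is 8 semitones, a half step wider than a perfect fifth, so the interval is augmented.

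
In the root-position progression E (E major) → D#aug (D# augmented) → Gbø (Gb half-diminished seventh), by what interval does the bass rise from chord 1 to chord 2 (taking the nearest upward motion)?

The roots are E and D#.
E up to D# spans 7 letter names and 11 semitones — a major seventh.

major 7th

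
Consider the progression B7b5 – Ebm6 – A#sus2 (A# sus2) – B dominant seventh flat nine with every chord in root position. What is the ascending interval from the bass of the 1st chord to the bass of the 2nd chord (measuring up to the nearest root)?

diminished fourth

The roots are B and Eb.
4 letter names make it a fourth; at 4 semitones (a half step narrower than perfect) the quality is diminished.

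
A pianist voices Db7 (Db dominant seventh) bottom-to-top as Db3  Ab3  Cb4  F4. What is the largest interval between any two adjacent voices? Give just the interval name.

Adjacent intervals: Db3→Ab3 = perfect fifth; Ab3→Cb4 = minor third; Cb4→F4 = augmented fourth.
The largest is Db3 to Ab3, a perfect fifth (7 semitones).

perfect fifth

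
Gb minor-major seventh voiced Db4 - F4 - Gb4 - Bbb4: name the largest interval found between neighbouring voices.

M3

Adjacent intervals: Db4→F4 = major third; F4→Gb4 = minor second; Gb4→Bbb4 = minor third.
The largest is Db4 to F4, a major third (4 semitones).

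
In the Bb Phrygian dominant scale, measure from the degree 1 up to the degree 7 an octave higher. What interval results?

The scale runs Bb Cb D Eb F Gb Ab.
That puts Bb below Ab.
Bb up to Ab is 22 semitones, a half step narrower than a major fourteenth, so the interval is minor.

minor fourteenth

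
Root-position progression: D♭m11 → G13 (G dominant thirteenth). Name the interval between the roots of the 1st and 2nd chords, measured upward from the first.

The roots are D♭ and G.
4 letter names make it a fourth; at 6 semitones (a half step wider than perfect) the quality is augmented.

augmented fourth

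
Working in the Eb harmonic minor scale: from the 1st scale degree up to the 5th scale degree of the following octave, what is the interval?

perfect 12th

The scale runs Eb F Gb Ab Bb Cb D.
So we need the interval from Eb up to Bb.
Counting 12 letters and 19 half steps from Eb gives a perfect twelfth.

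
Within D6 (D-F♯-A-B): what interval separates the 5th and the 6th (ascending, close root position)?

The 5th is A and the 6th is B.
A up to B spans 2 letter names and 2 semitones — a major second.

major second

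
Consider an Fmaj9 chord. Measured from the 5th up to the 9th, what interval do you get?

perfect fifth

Spelling the chord: F A C E G.
So we need the interval from C up to G.
Counting 5 letters and 7 half steps from C gives a perfect fifth.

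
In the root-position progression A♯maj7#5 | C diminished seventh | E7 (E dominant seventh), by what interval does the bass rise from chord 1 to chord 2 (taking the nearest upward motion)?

diminished third

The roots are A♯ and C.
A♯ up to C is 2 semitones, a whole step narrower than a major third, so the interval is diminished.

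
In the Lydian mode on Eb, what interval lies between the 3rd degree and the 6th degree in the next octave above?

The scale runs Eb F G A Bb C D.
That puts G below C.
From G to C is 17 semitones, exactly the perfect eleventh.

perfect 11th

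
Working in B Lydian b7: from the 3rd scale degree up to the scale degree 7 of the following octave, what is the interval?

diminished twelfth

Spelling B Lydian b7: B C# D# E# F# G# A.
That puts D# below A.
12 letter names make it a twelfth; at 18 semitones (a half step narrower than perfect) the quality is diminished.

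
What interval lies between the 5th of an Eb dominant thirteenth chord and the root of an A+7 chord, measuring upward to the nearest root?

major seventh

Eb dominant thirteenth has Bb as its 5th, and A+7 has A as its root.
From Bb to A is 11 semitones, exactly the major seventh.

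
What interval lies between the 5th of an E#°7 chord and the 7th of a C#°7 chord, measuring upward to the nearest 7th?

diminished octave

E#°7 has B as its 5th, and C#°7 has Bb as its 7th.
B up to Bb is 11 semitones, a half step narrower than a perfect octave, so the interval is diminished.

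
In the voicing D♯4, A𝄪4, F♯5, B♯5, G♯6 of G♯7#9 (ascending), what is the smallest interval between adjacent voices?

augmented fourth

Adjacent intervals: D♯4→A𝄪4 = augmented fifth; A𝄪4→F♯5 = diminished sixth; F♯5→B♯5 = augmented fourth; B♯5→G♯6 = minor sixth.
The smallest is F♯5 to B♯5, an augmented fourth (6 semitones).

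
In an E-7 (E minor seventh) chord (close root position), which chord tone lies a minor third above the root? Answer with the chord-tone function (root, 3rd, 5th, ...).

E-7: E, G, B, D.
The root is E. A minor third above E is G.
G is the chord's 3rd.

3rd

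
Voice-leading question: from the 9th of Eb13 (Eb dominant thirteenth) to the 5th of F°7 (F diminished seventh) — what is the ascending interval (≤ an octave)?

The 9th of Eb13 (Eb dominant thirteenth) is F; the 5th of F°7 (F diminished seventh) is Cb.
5 letter names make it a fifth; at 6 semitones (a half step narrower than perfect) the quality is diminished.

diminished fifth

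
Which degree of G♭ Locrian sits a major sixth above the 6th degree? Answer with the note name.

Cb

The scale is G♭ A𝄫 B𝄫 C♭ D𝄫 E𝄫 F♭.
The 6th degree is E𝄫; a major sixth above that is C♭ — scale degree 4.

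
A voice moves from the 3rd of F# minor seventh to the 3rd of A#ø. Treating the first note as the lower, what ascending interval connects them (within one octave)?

major third

F# minor seventh has A as its 3rd, and A#ø has C# as its 3rd.
A up to C# spans 3 letter names and 4 semitones — a major third.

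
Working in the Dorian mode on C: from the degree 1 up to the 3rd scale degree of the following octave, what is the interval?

minor tenth

Spelling the Dorian mode on C: C D E♭ F G A B♭.
That puts C below E♭.
C up to E♭ is 15 semitones, a half step narrower than a major tenth, so the interval is minor.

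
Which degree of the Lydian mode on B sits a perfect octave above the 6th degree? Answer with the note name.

G#

The scale is B C# D# E# F# G# A#.
The 6th degree is G#; a perfect octave above that is G# — scale degree 6.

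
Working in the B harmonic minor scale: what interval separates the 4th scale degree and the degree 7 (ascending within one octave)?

B harmonic minor: B C♯ D E F♯ G A♯.
So we need the interval from E up to A♯.
E up to A♯ is 6 semitones, a half step wider than a perfect fourth, so the interval is augmented.

augmented fourth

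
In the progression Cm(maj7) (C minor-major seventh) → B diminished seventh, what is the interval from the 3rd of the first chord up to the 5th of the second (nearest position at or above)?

M2

Cm(maj7) (C minor-major seventh) has E♭ as its 3rd, and B diminished seventh has F as its 5th.
E♭ up to F spans 2 letter names and 2 semitones — a major second.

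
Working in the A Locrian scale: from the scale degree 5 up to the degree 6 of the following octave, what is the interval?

The scale runs A Bb C D Eb F G.
Scale degree 5 = Eb; scale degree 6 (up an octave) = F.
Eb up to F spans 9 letter names and 14 semitones — a major ninth.

M9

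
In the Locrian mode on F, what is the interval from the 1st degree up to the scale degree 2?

minor second

F locrian: F G♭ A♭ B♭ C♭ D♭ E♭.
That puts F below G♭.
From F to G♭: 1 semitone over a second = minor.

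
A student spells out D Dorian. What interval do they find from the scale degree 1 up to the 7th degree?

D dorian: D E F G A B C.
That puts D below C.
D up to C is 10 semitones, a half step narrower than a major seventh, so the interval is minor.

minor 7th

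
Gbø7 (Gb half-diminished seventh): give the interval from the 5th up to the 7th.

The chord tones of Gbø are Gb–Bbb–Dbb–Fb.
The 5th is Dbb and the 7th is Fb.
From Dbb to Fb is 4 semitones, exactly the major third.

M3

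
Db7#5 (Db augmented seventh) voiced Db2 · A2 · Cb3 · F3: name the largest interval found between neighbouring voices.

augmented fifth

Adjacent intervals: Db2→A2 = augmented fifth; A2→Cb3 = diminished third; Cb3→F3 = augmented fourth.
The largest is Db2 to A2, an augmented fifth (8 semitones).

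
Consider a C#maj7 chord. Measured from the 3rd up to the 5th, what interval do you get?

C#maj7: C#, E#, G#, B#.
The 3rd is E# and the 5th is G#.
E# up to G# is 3 semitones, a half step narrower than a major third, so the interval is minor.

m3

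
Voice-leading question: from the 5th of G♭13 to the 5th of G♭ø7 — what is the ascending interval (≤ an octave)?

diminished octave

The 5th of G♭13 is D♭; the 5th of G♭ø7 is D𝄫.
8 letter names make it an octave; at 11 semitones (a half step narrower than perfect) the quality is diminished.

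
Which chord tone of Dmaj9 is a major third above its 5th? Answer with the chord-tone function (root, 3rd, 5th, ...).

Dmaj9: D, F♯, A, C♯, E.
The 5th is A. A major third above A is C♯.
C♯ is the chord's 7th.

7th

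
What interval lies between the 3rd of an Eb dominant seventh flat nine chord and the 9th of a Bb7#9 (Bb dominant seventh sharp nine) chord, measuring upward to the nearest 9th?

Eb dominant seventh flat nine has G as its 3rd, and Bb7#9 (Bb dominant seventh sharp nine) has C# as its 9th.
4 letter names make it a fourth; at 6 semitones (a half step wider than perfect) the quality is augmented.

augmented fourth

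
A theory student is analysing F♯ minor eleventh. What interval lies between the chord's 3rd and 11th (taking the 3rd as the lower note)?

major 9th

The chord tones of F♯m11 (F♯ minor eleventh) are F♯–A–C♯–E–G♯–B.
So we need the interval from A up to B.
Counting 9 letters and 14 half steps from A gives a major ninth.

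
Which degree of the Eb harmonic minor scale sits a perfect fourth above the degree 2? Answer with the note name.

Bb

The scale is Eb F Gb Ab Bb Cb D.
The degree 2 is F; a perfect fourth above that is Bb — scale degree 5.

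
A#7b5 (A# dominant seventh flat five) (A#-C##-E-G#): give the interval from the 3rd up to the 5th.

So we need the interval from C## up to E.
From C## to E: 2 semitones over a third = diminished.

diminished 3rd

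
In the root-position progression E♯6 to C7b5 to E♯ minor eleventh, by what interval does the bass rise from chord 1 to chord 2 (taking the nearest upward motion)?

The roots are E♯ and C.
E♯ up to C is 7 semitones, a whole step narrower than a major sixth, so the interval is diminished.

diminished sixth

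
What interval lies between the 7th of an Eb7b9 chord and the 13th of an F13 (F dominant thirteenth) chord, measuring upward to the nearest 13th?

Eb7b9 has Db as its 7th, and F13 (F dominant thirteenth) has D as its 13th.
From Db to D: 1 semitone over a unison = augmented.

augmented 1st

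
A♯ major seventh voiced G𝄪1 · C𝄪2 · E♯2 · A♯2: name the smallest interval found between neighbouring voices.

minor third

Adjacent intervals: G𝄪1→C𝄪2 = perfect fourth; C𝄪2→E♯2 = minor third; E♯2→A♯2 = perfect fourth.
The smallest is C𝄪2 to E♯2, a minor third (3 semitones).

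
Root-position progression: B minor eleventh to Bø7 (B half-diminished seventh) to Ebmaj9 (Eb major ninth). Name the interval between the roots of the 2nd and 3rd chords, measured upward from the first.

The roots are B and Eb.
From B to Eb: 4 semitones over a fourth = diminished.

diminished 4th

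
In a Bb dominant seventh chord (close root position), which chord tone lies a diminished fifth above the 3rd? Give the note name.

Spelling the chord: Bb-D-F-Ab.
The 3rd is D. A diminished fifth above D is Ab.
Ab is the chord's 7th.

Ab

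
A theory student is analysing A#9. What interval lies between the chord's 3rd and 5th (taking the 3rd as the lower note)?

The chord tones of A#9 (A# dominant ninth) are A#-C##-E#-G#-B#.
So we need the interval from C## up to E#.
From C## to E#: 3 semitones over a third = minor.

minor 3rd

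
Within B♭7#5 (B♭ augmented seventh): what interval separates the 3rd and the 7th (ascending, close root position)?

diminished fifth

B♭7#5 is spelled B♭-D-F♯-A♭.
That puts D below A♭.
5 letter names make it a fifth; at 6 semitones (a half step narrower than perfect) the quality is diminished.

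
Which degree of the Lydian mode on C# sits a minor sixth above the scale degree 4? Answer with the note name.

D#

The scale is C# D# E# F## G# A# B#.
The scale degree 4 is F##; a minor sixth above that is D# — scale degree 2.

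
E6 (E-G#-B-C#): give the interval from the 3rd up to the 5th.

minor third

So we need the interval from G# up to B.
From G# to B: 3 semitones over a third = minor.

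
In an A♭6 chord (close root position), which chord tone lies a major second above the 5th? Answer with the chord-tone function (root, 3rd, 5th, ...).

A♭6 is spelled A♭ C E♭ F.
The 5th is E♭. A major second above E♭ is F.
F is the chord's 6th.

6th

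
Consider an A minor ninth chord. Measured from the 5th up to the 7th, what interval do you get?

minor 3rd

Spelling the chord: A-C-E-G-B.
So we need the interval from E up to G.
3 letter names make it a third; at 3 semitones (a half step narrower than major) the quality is minor.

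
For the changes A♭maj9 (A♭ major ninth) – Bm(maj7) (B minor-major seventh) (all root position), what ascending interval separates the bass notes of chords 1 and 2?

A2

The roots are A♭ and B.
From A♭ to B: 3 semitones over a second = augmented.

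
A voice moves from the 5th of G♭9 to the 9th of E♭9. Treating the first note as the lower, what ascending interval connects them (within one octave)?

major 3rd

G♭9 has D♭ as its 5th, and E♭9 has F as its 9th.
D♭ up to F spans 3 letter names and 4 semitones — a major third.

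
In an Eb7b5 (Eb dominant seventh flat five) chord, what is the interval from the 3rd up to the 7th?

diminished fifth

Eb7b5 (Eb dominant seventh flat five) is spelled Eb, G, Bbb, Db.
That puts G below Db.
G up to Db is 6 semitones, a half step narrower than a perfect fifth, so the interval is diminished.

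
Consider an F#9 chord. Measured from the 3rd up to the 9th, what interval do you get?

F#9 is spelled F#-A#-C#-E-G#.
3rd = A#; 9th = G#.
A# up to G# is 10 semitones, a half step narrower than a major seventh, so the interval is minor.

m7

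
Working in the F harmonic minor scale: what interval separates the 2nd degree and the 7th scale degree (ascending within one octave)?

major sixth

F harmonic minor: F G Ab Bb C Db E.
So we need the interval from G up to E.
From G to E is 9 semitones, exactly the major sixth.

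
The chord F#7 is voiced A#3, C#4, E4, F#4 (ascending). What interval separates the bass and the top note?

The outer voices are A#3 and F#4.
6 letter names make it a sixth; at 8 semitones (a half step narrower than major) the quality is minor.

m6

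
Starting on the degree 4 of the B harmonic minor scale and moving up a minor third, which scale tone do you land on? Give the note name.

G

The scale is B C# D E F# G A#.
The degree 4 is E; a minor third above that is G — scale degree 6.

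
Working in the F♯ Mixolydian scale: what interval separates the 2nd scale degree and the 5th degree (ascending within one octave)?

P4

The scale runs F♯ G♯ A♯ B C♯ D♯ E.
That puts G♯ below C♯.
G♯ up to C♯ spans 4 letter names and 5 semitones — a perfect fourth.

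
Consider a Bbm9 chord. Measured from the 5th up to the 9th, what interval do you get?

Spelling the chord: Bb–Db–F–Ab–C.
That puts F below C.
F up to C spans 5 letter names and 7 semitones — a perfect fifth.

perfect 5th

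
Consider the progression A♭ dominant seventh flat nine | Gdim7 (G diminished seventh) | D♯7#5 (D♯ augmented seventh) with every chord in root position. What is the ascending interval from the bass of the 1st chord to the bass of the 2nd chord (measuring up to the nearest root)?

The roots are A♭ and G.
A♭ up to G spans 7 letter names and 11 semitones — a major seventh.

major seventh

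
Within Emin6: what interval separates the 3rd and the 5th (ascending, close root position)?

Emin6 (E minor sixth): E-G-B-C♯.
So we need the interval from G up to B.
Counting 3 letters and 4 half steps from G gives a major third.

major third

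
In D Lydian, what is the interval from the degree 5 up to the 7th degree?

major third

Spelling D Lydian: D E F# G# A B C#.
So we need the interval from A up to C#.
Counting 3 letters and 4 half steps from A gives a major third.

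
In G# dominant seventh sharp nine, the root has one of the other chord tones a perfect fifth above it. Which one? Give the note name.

D#

The chord tones of G# dominant seventh sharp nine are G#–B#–D#–F#–A##.
The root is G#. A perfect fifth above G# is D#.
D# is the chord's 5th.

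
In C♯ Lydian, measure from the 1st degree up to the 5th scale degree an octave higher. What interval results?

perfect 12th

C♯ lydian: C♯ D♯ E♯ F𝄪 G♯ A♯ B♯.
1st degree = C♯; degree 5 (up an octave) = G♯.
Counting 12 letters and 19 half steps from C♯ gives a perfect twelfth.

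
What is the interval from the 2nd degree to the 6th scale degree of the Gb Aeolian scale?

diminished fifth

Spelling the Gb Aeolian scale: Gb Ab Bbb Cb Db Ebb Fb.
The 2nd degree is Ab and the degree 6 is Ebb.
From Ab to Ebb: 6 semitones over a fifth = diminished.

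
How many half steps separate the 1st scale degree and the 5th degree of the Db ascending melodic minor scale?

The scale is Db Eb Fb Gb Ab Bb C.
Db up to Ab is a perfect fifth — 7 semitones.

7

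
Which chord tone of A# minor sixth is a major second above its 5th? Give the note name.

F##

A#min6 is spelled A#–C#–E#–F##.
The 5th is E#. A major second above E# is F##.
F## is the chord's 6th.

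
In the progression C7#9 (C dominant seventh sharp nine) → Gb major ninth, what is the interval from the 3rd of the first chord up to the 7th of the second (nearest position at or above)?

The 3rd of C7#9 (C dominant seventh sharp nine) is E; the 7th of Gb major ninth is F.
From E to F: 1 semitone over a second = minor.

minor 2nd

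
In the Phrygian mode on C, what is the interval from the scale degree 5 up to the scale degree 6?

minor second

Spelling the Phrygian mode on C: C Db Eb F G Ab Bb.
Scale degree 5 = G; degree 6 = Ab.
From G to Ab: 1 semitone over a second = minor.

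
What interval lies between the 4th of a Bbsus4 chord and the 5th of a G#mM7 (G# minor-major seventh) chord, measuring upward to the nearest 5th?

Bbsus4 has Eb as its 4th, and G#mM7 (G# minor-major seventh) has D# as its 5th.
7 letter names make it a seventh; at 12 semitones (a half step wider than major) the quality is augmented.

augmented 7th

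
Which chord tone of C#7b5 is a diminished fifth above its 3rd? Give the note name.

B

The chord tones of C#7b5 are C#–E#–G–B.
The 3rd is E#. A diminished fifth above E# is B.
B is the chord's 7th.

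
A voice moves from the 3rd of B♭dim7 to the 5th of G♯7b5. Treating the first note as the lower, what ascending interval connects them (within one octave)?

augmented 1st

The 3rd of B♭dim7 is D♭; the 5th of G♯7b5 is D.
1 letter names make it a unison; at 1 semitone (a half step wider than perfect) the quality is augmented.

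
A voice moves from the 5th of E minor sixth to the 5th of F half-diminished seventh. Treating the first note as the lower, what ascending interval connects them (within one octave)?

diminished second

E minor sixth has B as its 5th, and F half-diminished seventh has C♭ as its 5th.
B up to C♭ is 0 semitones, a whole step narrower than a major second, so the interval is diminished.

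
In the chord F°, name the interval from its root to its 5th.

diminished fifth

F° is spelled F Ab Cb.
That puts F below Cb.
From F to Cb: 6 semitones over a fifth = diminished.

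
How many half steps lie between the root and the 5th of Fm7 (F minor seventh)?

7

Fm7 is spelled F Ab C Eb.
F to C is a perfect fifth: 7 semitones.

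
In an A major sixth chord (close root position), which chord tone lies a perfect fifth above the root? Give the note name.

A major sixth is spelled A–C#–E–F#.
The root is A. A perfect fifth above A is E.
E is the chord's 5th.

E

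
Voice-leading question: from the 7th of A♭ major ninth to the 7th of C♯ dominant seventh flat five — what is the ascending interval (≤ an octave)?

The 7th of A♭ major ninth is G; the 7th of C♯ dominant seventh flat five is B.
From G to B is 4 semitones, exactly the major third.

major third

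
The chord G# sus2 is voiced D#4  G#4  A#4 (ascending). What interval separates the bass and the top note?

perfect fifth

The outer voices are D#4 and A#4.
D# up to A# spans 5 letter names and 7 semitones — a perfect fifth.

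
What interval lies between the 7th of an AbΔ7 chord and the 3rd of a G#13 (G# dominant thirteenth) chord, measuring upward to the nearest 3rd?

The 7th of AbΔ7 is G; the 3rd of G#13 (G# dominant thirteenth) is B#.
G up to B# is 5 semitones, a half step wider than a major third, so the interval is augmented.

augmented 3rd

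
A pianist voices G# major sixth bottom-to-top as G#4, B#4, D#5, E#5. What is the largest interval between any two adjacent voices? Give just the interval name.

Adjacent intervals: G#4→B#4 = major third; B#4→D#5 = minor third; D#5→E#5 = major second.
The largest is G#4 to B#4, a major third (4 semitones).

major third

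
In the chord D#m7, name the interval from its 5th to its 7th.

D#min7: D#, F#, A#, C#.
That puts A# below C#.
From A# to C#: 3 semitones over a third = minor.

minor third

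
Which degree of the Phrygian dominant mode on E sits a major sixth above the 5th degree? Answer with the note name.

The scale is E F G♯ A B C D.
The 5th degree is B; a major sixth above that is G♯ — scale degree 3.

G#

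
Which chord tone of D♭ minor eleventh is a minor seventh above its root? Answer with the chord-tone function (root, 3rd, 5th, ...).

D♭ minor eleventh is spelled D♭–F♭–A♭–C♭–E♭–G♭.
The root is D♭. A minor seventh above D♭ is C♭.
C♭ is the chord's 7th.

7th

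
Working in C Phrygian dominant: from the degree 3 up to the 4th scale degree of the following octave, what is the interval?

The scale runs C Db E F G Ab Bb.
The degree 3 is E and the 4th degree (up an octave) is F.
From E to F: 13 semitones over a ninth = minor.

minor ninth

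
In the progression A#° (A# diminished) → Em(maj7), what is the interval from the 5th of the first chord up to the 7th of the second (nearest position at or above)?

major 7th

The 5th of A#° (A# diminished) is E; the 7th of Em(maj7) is D#.
Counting 7 letters and 11 half steps from E gives a major seventh.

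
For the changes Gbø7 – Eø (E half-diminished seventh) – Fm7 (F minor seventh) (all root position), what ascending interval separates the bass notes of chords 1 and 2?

The roots are Gb and E.
From Gb to E: 10 semitones over a sixth = augmented.

A6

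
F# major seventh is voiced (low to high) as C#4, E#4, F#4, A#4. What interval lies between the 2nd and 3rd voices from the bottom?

minor second

Those voices are E#4 and F#4.
E# up to F# is 1 semitone, a half step narrower than a major second, so the interval is minor.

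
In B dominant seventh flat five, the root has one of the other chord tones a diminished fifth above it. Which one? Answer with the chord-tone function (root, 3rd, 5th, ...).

B7b5 (B dominant seventh flat five) is spelled B D# F A.
The root is B. A diminished fifth above B is F.
F is the chord's 5th.

5th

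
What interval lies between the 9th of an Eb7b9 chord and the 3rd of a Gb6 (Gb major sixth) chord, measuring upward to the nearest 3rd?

Eb7b9 has Fb as its 9th, and Gb6 (Gb major sixth) has Bb as its 3rd.
Fb up to Bb is 6 semitones, a half step wider than a perfect fourth, so the interval is augmented.

augmented fourth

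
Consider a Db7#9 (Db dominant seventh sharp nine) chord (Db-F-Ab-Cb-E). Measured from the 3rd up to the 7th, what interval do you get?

d5

So we need the interval from F up to Cb.
F up to Cb is 6 semitones, a half step narrower than a perfect fifth, so the interval is diminished.
This 3–7 tritone is the characteristic tension at the heart of the dominant sound.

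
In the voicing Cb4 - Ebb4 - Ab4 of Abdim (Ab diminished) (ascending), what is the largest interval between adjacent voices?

Adjacent intervals: Cb4→Ebb4 = minor third; Ebb4→Ab4 = augmented fourth.
The largest is Ebb4 to Ab4, an augmented fourth (6 semitones).

augmented 4th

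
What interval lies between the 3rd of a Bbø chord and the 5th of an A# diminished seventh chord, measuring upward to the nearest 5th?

augmented 2nd

The 3rd of Bbø is Db; the 5th of A# diminished seventh is E.
Db up to E is 3 semitones, a half step wider than a major second, so the interval is augmented.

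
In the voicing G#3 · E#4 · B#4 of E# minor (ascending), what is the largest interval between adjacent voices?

M6

Adjacent intervals: G#3→E#4 = major sixth; E#4→B#4 = perfect fifth.
The largest is G#3 to E#4, a major sixth (9 semitones).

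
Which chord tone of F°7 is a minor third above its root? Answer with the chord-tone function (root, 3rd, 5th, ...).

3rd

Fdim7 (F diminished seventh) is spelled F–A♭–C♭–E𝄫.
The root is F. A minor third above F is A♭.
A♭ is the chord's 3rd.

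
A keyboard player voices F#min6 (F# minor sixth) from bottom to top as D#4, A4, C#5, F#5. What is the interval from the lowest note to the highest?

The outer voices are D#4 and F#5.
D# up to F# is 15 semitones, a half step narrower than a major tenth, so the interval is minor.

m10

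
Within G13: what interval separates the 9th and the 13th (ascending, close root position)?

perfect 5th

Spelling the chord: G, B, D, F, A, E.
So we need the interval from A up to E.
Counting 5 letters and 7 half steps from A gives a perfect fifth.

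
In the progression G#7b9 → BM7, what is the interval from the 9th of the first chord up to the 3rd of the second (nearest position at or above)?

The 9th of G#7b9 is A; the 3rd of BM7 is D#.
From A to D#: 6 semitones over a fourth = augmented.

augmented fourth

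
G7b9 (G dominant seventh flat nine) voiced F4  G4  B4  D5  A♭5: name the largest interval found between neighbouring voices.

diminished fifth

Adjacent intervals: F4→G4 = major second; G4→B4 = major third; B4→D5 = minor third; D5→A♭5 = diminished fifth.
The largest is D5 to A♭5, a diminished fifth (6 semitones).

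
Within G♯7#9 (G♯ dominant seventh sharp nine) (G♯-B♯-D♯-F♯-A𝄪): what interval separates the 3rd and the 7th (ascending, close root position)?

The 3rd is B♯ and the 7th is F♯.
From B♯ to F♯: 6 semitones over a fifth = diminished.

diminished fifth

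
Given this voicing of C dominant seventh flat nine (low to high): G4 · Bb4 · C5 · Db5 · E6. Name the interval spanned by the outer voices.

The outer voices are G4 and E6.
From G to E is 21 semitones, exactly the major thirteenth.

M13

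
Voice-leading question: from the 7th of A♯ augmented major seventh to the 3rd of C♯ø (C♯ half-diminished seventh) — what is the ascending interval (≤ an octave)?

diminished 6th

The 7th of A♯ augmented major seventh is G𝄪; the 3rd of C♯ø (C♯ half-diminished seventh) is E.
From G𝄪 to E: 7 semitones over a sixth = diminished.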